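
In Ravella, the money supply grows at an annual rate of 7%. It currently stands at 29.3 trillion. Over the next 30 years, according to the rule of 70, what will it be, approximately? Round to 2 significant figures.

Doubling time ≈ 70/7 = 10.00 years.
30 years is 30/10.00 ≈ 3.00 doublings, a factor of 2^3.00 ≈ 8.00.
29.3 × 8.00 ≈ 230 trillion.

about 230 trillion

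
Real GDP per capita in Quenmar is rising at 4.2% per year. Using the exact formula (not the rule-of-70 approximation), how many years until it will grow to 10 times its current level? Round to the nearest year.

t = ln(10) / ln(1 + 0.042) = 2.3026 / 0.041142 ≈ 55.97.
≈ 56 years.

56 years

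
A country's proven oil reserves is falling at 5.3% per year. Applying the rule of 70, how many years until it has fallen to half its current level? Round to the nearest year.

roughly 13 years

Falling at 5.3%, it halves about every 70/5.3 = 13.21 years.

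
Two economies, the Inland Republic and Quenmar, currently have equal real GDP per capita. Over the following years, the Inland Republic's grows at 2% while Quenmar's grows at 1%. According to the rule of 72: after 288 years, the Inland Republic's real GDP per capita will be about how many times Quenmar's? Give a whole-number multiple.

Rate gap = 2% − 1% = 1 point.
The ratio doubles every 72/1 ≈ 72.00 years.
288/72.00 ≈ 4.00 doublings → ratio ≈ 2^4.00 ≈ 16.

about 16 times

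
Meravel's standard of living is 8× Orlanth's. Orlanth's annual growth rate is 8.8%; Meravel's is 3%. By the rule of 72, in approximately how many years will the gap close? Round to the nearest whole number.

around 37 years

What matters is the difference: 5.8 pp.
Rule of 72 on the gap: the ratio halves every 72/5.8 ≈ 12.41 years.
An 8× gap closes after 3 halvings: 3 × 12.41 ≈ 37 years.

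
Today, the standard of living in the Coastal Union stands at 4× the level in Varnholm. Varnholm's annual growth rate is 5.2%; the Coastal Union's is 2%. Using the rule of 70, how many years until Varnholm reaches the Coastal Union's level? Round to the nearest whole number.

roughly 44 years

The growth-rate gap is 5.2% − 2% = 3.2 percentage points.
So the ratio between them halves every 70/3.2 ≈ 21.88 years.
A 4× gap closes after 2 halvings: 2 × 21.88 ≈ 44 years.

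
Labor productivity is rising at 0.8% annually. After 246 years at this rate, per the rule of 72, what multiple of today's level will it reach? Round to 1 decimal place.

6.6 times

Doubles every ≈ 90.00 years (72/0.8).
246 years is 2.73 doublings; 2^2.73 ≈ 6.6×.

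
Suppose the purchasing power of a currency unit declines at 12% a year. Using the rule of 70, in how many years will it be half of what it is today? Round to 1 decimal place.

≈ 5.8 years

The rule works in reverse for decay: 70/12 ≈ 5.83 years to halve.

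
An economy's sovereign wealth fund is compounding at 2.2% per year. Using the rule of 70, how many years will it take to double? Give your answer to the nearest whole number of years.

roughly 32 years

70/2.2 ≈ 31.82, so it doubles roughly every 32 years.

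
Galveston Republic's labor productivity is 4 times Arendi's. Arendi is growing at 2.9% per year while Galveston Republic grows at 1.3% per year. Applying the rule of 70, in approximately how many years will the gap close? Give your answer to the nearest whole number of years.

Arendi gains on Galveston Republic at 2.9% − 1.3% = 1.6 points a year.
At that relative rate the gap halves every 70/1.6 ≈ 43.75 years.
A 4 times gap closes after 2 halvings: 2 × 43.75 ≈ 88 years.

88 years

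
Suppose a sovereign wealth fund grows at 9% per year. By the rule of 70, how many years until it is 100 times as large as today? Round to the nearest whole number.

approximately 52 years

Doubling time ≈ 70/9 = 7.78 years.
Reaching 100× takes log₂(100) ≈ 6.64 doublings.
6.64 × 7.78 ≈ 52 years.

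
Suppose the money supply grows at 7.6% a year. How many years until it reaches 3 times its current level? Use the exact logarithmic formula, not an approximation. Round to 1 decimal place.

15.0 years

t = ln(3) / ln(1 + 0.076) = 1.0986 / 0.073250 ≈ 15.00.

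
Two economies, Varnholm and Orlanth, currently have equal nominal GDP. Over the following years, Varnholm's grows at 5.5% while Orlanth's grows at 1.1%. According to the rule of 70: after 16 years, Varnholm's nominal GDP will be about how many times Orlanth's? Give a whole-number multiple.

around 2 times

Only the 4.4-point difference matters.
70/4.4 ≈ 15.91 years per doubling of the ratio; 16 years gives 1.01 doublings, so ≈ 2×.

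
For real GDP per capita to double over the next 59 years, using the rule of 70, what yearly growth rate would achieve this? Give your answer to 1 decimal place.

70 / 59 ≈ 1.19, so about 1.2% per year.

around 1.2%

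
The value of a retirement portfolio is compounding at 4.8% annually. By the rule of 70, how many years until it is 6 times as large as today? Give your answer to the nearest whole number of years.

Doubling time ≈ 70/4.8 = 14.58 years.
6× is log₂ 6 ≈ 2.58 doublings, so ≈ 2.58 × 14.58 = 38 years.

around 38 years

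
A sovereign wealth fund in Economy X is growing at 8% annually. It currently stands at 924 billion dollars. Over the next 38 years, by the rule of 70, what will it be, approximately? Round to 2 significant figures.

around 19000 billion dollars

It doubles every 70/8 ≈ 8.75 years, so 38 years is 4.34 doublings.
2^4.34 ≈ 20.25; 924 × 20.25 ≈ 19000 billion dollars.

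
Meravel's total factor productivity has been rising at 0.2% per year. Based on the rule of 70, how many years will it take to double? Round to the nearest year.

Doubling time ≈ 70 / 0.2 = 350.00 years.

roughly 350 years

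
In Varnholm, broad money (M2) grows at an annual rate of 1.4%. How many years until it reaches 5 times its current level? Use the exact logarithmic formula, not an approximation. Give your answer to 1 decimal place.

115.8 years

t = ln(5) / ln(1 + 0.014) = 1.6094 / 0.013903 ≈ 115.76.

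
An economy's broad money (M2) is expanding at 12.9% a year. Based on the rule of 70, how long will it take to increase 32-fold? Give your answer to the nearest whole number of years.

Doubling time ≈ 70/12.9 = 5.43 years.
Getting to 32× needs 5 doublings: 5 × 5.43 ≈ 27 years.

roughly 27 years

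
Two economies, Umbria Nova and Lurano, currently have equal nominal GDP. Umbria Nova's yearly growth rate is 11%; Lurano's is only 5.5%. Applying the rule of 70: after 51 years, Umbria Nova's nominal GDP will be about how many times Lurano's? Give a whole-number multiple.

about 16 times

Rate gap = 11% − 5.5% = 5.5 points.
The ratio doubles every 70/5.5 ≈ 12.73 years.
51/12.73 ≈ 4.01 doublings → ratio ≈ 2^4.01 ≈ 16.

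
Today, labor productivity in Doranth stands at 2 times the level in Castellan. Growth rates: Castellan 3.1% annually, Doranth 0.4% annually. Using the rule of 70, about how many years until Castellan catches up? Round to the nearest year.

roughly 26 years

Castellan gains on Doranth at 3.1% − 0.4% = 2.7 points a year.
At that relative rate the gap halves every 70/2.7 ≈ 25.93 years.
A 2 times gap closes after 1 halving: 1 × 25.93 ≈ 26 years.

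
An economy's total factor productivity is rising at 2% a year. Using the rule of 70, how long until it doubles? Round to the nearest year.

≈ 35 years

At 2%, doubling takes about 70/2 = 35.00 years.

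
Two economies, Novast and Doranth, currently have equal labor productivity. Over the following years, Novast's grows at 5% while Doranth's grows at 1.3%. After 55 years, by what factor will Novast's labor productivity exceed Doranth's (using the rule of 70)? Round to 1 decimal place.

Novast pulls ahead at 3.7 pp per year, so the ratio doubles every 70/3.7 ≈ 18.92 years.
In 55 years that's 2.91 doublings: 2^2.91 ≈ 7.5.

roughly 7.5 times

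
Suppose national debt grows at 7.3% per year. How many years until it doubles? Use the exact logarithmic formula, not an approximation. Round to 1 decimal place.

t = ln(2) / ln(1 + 0.073) = 0.6931 / 0.070458 ≈ 9.84.

9.8 years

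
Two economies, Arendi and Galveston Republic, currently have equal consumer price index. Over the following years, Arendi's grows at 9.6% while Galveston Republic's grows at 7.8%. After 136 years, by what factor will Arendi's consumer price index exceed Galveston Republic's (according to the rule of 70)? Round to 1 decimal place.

Rate gap = 9.6% − 7.8% = 1.8 points.
The ratio doubles every 70/1.8 ≈ 38.89 years.
136/38.89 ≈ 3.50 doublings → ratio ≈ 2^3.50 ≈ 11.3.

about 11.3 times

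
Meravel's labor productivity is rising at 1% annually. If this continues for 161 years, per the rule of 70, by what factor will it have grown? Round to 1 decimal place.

Doubles every ≈ 70.00 years (70/1).
161 years is 2.30 doublings; 2^2.30 ≈ 4.9×.

roughly 4.9 times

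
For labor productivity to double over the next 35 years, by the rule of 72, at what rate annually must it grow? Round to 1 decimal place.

approximately 2.1%

72 / 35 ≈ 2.06, so about 2.1% annually.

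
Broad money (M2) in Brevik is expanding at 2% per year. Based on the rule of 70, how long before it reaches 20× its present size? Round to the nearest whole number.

≈ 151 years

Doubling time ≈ 70/2 = 35.00 years.
Reaching 20× takes log₂(20) ≈ 4.32 doublings.
4.32 × 35.00 ≈ 151 years.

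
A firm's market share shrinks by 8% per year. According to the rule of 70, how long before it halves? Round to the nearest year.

Falling at 8%, it halves about every 70/8 = 8.75 years.

roughly 9 years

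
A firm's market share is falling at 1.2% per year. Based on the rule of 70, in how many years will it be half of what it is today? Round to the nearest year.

The rule works in reverse for decay: 70/1.2 ≈ 58.33 years to halve.

about 58 years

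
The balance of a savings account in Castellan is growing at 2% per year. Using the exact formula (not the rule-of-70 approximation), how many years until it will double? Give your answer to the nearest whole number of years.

35 years

t = ln(2) / ln(1 + 0.02) = 0.6931 / 0.019803 ≈ 35.00.
≈ 35 years.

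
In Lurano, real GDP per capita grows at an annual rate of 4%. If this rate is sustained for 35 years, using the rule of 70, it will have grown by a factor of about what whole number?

70/4 ≈ 17.50 years per doubling.
35 years fits 2 doublings: 2^2 = 4.

≈ 4 times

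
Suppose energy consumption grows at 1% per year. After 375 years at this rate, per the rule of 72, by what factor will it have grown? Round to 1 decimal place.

≈ 37.0 times

Doubling time ≈ 72/1 = 72.00 years.
375 years / 72.00 ≈ 5.21 doublings → factor 2^5.21 ≈ 37.0.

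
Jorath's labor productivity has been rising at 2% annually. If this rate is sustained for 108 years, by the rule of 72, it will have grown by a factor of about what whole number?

roughly 8 times

72/2 ≈ 36.00 years per doubling.
108 years fits 3 doublings: 2^3 = 8.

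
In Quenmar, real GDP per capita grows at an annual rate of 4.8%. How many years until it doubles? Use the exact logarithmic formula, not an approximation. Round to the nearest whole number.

t = ln(2) / ln(1 + 0.048) = 0.6931 / 0.046884 ≈ 14.78.
≈ 15 years.

15 years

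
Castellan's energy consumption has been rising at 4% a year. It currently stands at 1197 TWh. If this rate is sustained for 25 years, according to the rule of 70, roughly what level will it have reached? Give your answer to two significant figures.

3200 TWh

It doubles every 70/4 ≈ 17.50 years, so 25 years is 1.43 doublings.
2^1.43 ≈ 2.69; 1197 × 2.69 ≈ 3200 TWh.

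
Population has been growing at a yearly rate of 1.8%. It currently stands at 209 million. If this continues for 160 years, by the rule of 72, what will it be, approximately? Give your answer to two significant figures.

≈ 3300 million

It doubles every 72/1.8 ≈ 40.00 years, so 160 years is 4.00 doublings.
2^4.00 ≈ 16.00; 209 × 16.00 ≈ 3300 million.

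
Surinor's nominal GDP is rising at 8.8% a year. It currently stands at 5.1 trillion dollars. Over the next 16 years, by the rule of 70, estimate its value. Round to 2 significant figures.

approximately 21 trillion dollars

It doubles every 70/8.8 ≈ 7.95 years, so 16 years is 2.01 doublings.
2^2.01 ≈ 4.03; 5.1 × 4.03 ≈ 21 trillion dollars.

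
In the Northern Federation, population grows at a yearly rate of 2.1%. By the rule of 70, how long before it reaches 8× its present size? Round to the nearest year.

At 2.1% it doubles every 70/2.1 ≈ 33.33 years.
8× is 3 doublings, so 3 × 33.33 ≈ 100 years.

roughly 100 years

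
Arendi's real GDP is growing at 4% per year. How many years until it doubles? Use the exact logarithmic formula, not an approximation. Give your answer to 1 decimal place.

t = ln(2) / ln(1 + 0.04) = 0.6931 / 0.039221 ≈ 17.67.

17.7 years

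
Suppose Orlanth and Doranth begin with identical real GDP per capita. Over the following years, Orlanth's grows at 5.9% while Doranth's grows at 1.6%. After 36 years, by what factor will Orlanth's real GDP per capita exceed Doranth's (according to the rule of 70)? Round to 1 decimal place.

about 4.6 times

Rate gap = 5.9% − 1.6% = 4.3 points.
The ratio doubles every 70/4.3 ≈ 16.28 years.
36/16.28 ≈ 2.21 doublings → ratio ≈ 2^2.21 ≈ 4.6.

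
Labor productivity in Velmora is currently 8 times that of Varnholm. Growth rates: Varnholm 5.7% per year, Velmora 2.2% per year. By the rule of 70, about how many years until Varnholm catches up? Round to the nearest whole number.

What matters is the difference: 3.5 pp.
Rule of 70 on the gap: the ratio halves every 70/3.5 ≈ 20.00 years.
An 8 times gap closes after 3 halvings: 3 × 20.00 ≈ 60 years.

≈ 60 years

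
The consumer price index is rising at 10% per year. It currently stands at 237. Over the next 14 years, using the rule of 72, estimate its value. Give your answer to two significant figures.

around 910

It doubles every 72/10 ≈ 7.20 years, so 14 years is 1.94 doublings.
2^1.94 ≈ 3.84; 237 × 3.84 ≈ 910.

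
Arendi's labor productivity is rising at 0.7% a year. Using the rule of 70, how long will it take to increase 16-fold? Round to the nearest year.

At 0.7% it doubles every 70/0.7 ≈ 100.00 years.
16 = 2^4, so 4 doublings → 400 years.

about 400 years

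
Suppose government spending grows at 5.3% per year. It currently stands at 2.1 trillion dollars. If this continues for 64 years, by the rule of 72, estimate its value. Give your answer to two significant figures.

It doubles every 72/5.3 ≈ 13.58 years, so 64 years is 4.71 doublings.
2^4.71 ≈ 26.17; 2.1 × 26.17 ≈ 55 trillion dollars.

approximately 55 trillion dollars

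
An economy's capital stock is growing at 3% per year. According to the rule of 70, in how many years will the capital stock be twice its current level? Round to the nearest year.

around 23 years

At 3%, doubling takes about 70/3 = 23.33 years.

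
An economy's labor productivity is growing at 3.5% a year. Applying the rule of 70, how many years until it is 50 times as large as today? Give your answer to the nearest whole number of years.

about 113 years

At 3.5% it doubles every 70/3.5 ≈ 20.00 years.
Reaching 50× takes log₂(50) ≈ 5.64 doublings.
5.64 × 20.00 ≈ 113 years.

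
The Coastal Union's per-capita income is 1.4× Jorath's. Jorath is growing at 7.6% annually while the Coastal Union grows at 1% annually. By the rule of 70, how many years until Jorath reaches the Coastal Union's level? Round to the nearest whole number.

What matters is the difference: 6.6 pp.
Rule of 70 on the gap: the ratio halves every 70/6.6 ≈ 10.61 years.
A 1.4× gap takes log₂(1.4) ≈ 0.49 halvings to close: 0.49 × 10.61 ≈ 5 years.

approximately 5 years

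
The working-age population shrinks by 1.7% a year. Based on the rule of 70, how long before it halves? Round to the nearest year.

The rule works in reverse for decay: 70/1.7 ≈ 41.18 years to halve.

around 41 years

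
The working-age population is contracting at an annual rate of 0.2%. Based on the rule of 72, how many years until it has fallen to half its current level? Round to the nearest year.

approximately 360 years

Halving time ≈ 72 / 0.2 = 360.00 → 360 years.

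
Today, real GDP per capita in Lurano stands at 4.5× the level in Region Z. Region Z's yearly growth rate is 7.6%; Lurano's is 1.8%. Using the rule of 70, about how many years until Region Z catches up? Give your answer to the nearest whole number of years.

around 26 years

What matters is the difference: 5.8 pp.
Rule of 70 on the gap: the ratio halves every 70/5.8 ≈ 12.07 years.
A 4.5× gap takes log₂(4.5) ≈ 2.17 halvings to close: 2.17 × 12.07 ≈ 26 years.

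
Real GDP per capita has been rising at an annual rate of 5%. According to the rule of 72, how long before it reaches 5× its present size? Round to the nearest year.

33 years

At 5% it doubles every 72/5 ≈ 14.40 years.
5× is log₂ 5 ≈ 2.32 doublings, so ≈ 2.32 × 14.40 = 33 years.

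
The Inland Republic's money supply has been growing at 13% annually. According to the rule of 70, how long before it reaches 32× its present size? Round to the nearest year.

At 13% it doubles every 70/13 ≈ 5.38 years.
32 = 2^5, so 5 doublings → 27 years.

roughly 27 years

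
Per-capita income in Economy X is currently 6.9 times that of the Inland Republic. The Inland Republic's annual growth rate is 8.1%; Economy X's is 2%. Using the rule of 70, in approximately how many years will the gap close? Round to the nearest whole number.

What matters is the difference: 6.1 pp.
Rule of 70 on the gap: the ratio halves every 70/6.1 ≈ 11.48 years.
A 6.9 times gap takes log₂(6.9) ≈ 2.79 halvings to close: 2.79 × 11.48 ≈ 32 years.

≈ 32 years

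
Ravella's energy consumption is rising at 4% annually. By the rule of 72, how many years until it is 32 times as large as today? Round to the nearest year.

around 90 years

One doubling takes 72/4 = 18.00 years.
32 = 2^5, so 5 doublings → 90 years.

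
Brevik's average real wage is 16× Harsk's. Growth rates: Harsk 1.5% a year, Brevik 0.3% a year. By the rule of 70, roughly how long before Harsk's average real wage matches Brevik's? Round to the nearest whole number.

about 233 years

Harsk gains on Brevik at 1.5% − 0.3% = 1.2 points a year.
At that relative rate the gap halves every 70/1.2 ≈ 58.33 years.
A 16× gap closes after 4 halvings: 4 × 58.33 ≈ 233 years.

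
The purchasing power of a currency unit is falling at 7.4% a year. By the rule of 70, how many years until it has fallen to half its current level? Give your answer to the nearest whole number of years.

The rule works in reverse for decay: 70/7.4 ≈ 9.46 years to halve.

about 9 years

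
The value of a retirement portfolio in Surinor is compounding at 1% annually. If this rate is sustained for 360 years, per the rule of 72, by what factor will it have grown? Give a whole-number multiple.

At 1% one doubling takes ≈ 72.00 years; 360 years is 5 of them, so ×32.

roughly 32 times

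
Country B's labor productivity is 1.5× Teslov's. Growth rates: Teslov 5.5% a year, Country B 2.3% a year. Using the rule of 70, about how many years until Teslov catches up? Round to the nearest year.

≈ 13 years

The growth-rate gap is 5.5% − 2.3% = 3.2 percentage points.
So the ratio between them halves every 70/3.2 ≈ 21.88 years.
A 1.5× gap takes log₂(1.5) ≈ 0.58 halvings to close: 0.58 × 21.88 ≈ 13 years.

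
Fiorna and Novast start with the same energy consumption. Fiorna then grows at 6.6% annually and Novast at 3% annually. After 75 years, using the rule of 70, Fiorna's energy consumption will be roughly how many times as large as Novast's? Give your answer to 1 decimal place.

Rate gap = 6.6% − 3% = 3.6 points.
The ratio doubles every 70/3.6 ≈ 19.44 years.
75/19.44 ≈ 3.86 doublings → ratio ≈ 2^3.86 ≈ 14.5.

≈ 14.5 times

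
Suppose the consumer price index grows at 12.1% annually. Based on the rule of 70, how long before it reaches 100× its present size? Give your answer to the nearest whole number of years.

≈ 38 years

One doubling takes 70/12.1 = 5.79 years.
Reaching 100× takes log₂(100) ≈ 6.64 doublings.
6.64 × 5.79 ≈ 38 years.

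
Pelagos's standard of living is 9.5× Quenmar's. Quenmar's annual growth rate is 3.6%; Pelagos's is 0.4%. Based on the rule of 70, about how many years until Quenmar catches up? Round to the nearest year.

approximately 71 years

What matters is the difference: 3.2 pp.
Rule of 70 on the gap: the ratio halves every 70/3.2 ≈ 21.88 years.
A 9.5× gap takes log₂(9.5) ≈ 3.25 halvings to close: 3.25 × 21.88 ≈ 71 years.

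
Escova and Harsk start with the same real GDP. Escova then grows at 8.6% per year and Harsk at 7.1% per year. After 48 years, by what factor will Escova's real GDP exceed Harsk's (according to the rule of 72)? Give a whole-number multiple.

Escova pulls ahead at 1.5 pp per year, so the ratio doubles every 72/1.5 ≈ 48.00 years.
In 48 years that's 1.00 doublings: 2^1.00 ≈ 2.

approximately 2 times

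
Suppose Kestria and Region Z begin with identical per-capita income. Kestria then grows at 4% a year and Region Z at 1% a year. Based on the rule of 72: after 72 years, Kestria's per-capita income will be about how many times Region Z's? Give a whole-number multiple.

roughly 8 times

Rate gap = 4% − 1% = 3 points.
The ratio doubles every 72/3 ≈ 24.00 years.
72/24.00 ≈ 3.00 doublings → ratio ≈ 2^3.00 ≈ 8.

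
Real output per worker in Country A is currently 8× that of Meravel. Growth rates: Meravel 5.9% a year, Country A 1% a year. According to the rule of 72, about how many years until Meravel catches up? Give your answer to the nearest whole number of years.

Meravel gains on Country A at 5.9% − 1% = 4.9 points a year.
At that relative rate the gap halves every 72/4.9 ≈ 14.69 years.
An 8× gap closes after 3 halvings: 3 × 14.69 ≈ 44 years.

about 44 years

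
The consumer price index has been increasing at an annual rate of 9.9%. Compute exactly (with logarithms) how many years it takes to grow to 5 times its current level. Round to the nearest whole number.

t = ln(5) / ln(1 + 0.099) = 1.6094 / 0.094401 ≈ 17.05.
≈ 17 years.

17 years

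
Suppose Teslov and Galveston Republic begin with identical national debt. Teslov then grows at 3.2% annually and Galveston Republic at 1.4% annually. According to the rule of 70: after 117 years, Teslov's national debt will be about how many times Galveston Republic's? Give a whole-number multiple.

Only the 1.8-point difference matters.
70/1.8 ≈ 38.89 years per doubling of the ratio; 117 years gives 3.01 doublings, so ≈ 8×.

about 8 times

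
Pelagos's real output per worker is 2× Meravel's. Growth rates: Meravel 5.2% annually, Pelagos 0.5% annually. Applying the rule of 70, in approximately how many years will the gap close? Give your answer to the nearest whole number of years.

What matters is the difference: 4.7 pp.
Rule of 70 on the gap: the ratio halves every 70/4.7 ≈ 14.89 years.
A 2× gap closes after 1 halving: 1 × 14.89 ≈ 15 years.

around 15 years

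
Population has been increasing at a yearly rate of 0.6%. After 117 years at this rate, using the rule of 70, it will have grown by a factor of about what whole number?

2 times

Doubling time ≈ 70/0.6 = 116.67 years.
117/116.67 ≈ 1 doubling, so about 2^1 = 2×.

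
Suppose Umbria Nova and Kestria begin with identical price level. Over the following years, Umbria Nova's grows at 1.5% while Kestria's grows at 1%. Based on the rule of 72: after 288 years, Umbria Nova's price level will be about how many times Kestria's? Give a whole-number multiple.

Rate gap = 1.5% − 1% = 0.5 points.
The ratio doubles every 72/0.5 ≈ 144.00 years.
288/144.00 ≈ 2.00 doublings → ratio ≈ 2^2.00 ≈ 4.

4 times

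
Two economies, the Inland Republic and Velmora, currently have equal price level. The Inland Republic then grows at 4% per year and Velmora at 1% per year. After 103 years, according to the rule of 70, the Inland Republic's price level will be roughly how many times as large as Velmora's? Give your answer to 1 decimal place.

Rate gap = 4% − 1% = 3 points.
The ratio doubles every 70/3 ≈ 23.33 years.
103/23.33 ≈ 4.41 doublings → ratio ≈ 2^4.41 ≈ 21.3.

about 21.3 times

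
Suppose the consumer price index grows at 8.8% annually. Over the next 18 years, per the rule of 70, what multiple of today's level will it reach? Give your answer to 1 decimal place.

Doubling time ≈ 70/8.8 = 7.95 years.
18 years / 7.95 ≈ 2.26 doublings → factor 2^2.26 ≈ 4.8.

4.8 times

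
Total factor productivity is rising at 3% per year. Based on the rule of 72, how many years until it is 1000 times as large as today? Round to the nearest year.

about 239 years

At 3% it doubles every 72/3 ≈ 24.00 years.
Reaching 1000× takes log₂(1000) ≈ 9.97 doublings.
9.97 × 24.00 ≈ 239 years.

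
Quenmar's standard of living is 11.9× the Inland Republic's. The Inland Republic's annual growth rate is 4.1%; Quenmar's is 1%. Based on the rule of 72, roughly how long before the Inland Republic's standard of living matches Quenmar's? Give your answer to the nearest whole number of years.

the Inland Republic gains on Quenmar at 4.1% − 1% = 3.1 points a year.
At that relative rate the gap halves every 72/3.1 ≈ 23.23 years.
An 11.9× gap takes log₂(11.9) ≈ 3.57 halvings to close: 3.57 × 23.23 ≈ 83 years.

≈ 83 years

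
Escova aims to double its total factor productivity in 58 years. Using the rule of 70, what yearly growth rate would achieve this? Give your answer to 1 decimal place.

approximately 1.2% per year

70 / 58 ≈ 1.21, so about 1.2% per year.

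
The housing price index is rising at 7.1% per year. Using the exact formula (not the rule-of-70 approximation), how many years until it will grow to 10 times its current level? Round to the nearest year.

34 years

t = ln(10) / ln(1 + 0.071) = 2.3026 / 0.068593 ≈ 33.57.
≈ 34 years.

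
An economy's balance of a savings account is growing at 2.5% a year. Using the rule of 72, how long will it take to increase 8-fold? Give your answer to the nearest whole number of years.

One doubling takes 72/2.5 = 28.80 years.
Getting to 8× needs 3 doublings: 3 × 28.80 ≈ 86 years.

about 86 years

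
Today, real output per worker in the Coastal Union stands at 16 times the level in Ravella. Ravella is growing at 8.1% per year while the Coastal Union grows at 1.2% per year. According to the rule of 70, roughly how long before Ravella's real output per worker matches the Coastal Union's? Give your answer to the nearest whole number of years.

roughly 41 years

Ravella gains on the Coastal Union at 8.1% − 1.2% = 6.9 points a year.
At that relative rate the gap halves every 70/6.9 ≈ 10.14 years.
A 16 times gap closes after 4 halvings: 4 × 10.14 ≈ 41 years.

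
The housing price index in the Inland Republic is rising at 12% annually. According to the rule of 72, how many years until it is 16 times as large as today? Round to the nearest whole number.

One doubling takes 72/12 = 6.00 years.
Getting to 16× needs 4 doublings: 4 × 6.00 ≈ 24 years.

about 24 years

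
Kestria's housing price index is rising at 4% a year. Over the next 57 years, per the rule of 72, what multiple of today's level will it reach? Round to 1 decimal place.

9.0 times

Doubling time ≈ 72/4 = 18.00 years.
57 years / 18.00 ≈ 3.17 doublings → factor 2^3.17 ≈ 9.0.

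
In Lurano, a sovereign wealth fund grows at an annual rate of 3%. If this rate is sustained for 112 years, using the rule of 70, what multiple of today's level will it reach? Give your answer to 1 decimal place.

27.9 times

Doubles every ≈ 23.33 years (70/3).
112 years is 4.80 doublings; 2^4.80 ≈ 27.9×.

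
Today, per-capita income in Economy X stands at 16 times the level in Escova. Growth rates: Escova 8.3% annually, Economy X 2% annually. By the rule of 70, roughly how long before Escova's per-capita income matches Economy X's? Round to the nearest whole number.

about 44 years

What matters is the difference: 6.3 pp.
Rule of 70 on the gap: the ratio halves every 70/6.3 ≈ 11.11 years.
A 16 times gap closes after 4 halvings: 4 × 11.11 ≈ 44 years.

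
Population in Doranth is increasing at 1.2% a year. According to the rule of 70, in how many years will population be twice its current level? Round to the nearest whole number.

about 58 years

Doubling time ≈ 70 / 1.2 = 58.33 years.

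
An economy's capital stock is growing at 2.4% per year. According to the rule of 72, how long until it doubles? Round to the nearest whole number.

72/2.4 ≈ 30.00, so it doubles roughly every 30 years.

about 30 years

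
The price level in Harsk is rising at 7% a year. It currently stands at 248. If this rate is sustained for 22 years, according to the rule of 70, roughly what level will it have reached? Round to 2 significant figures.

≈ 1100

It doubles every 70/7 ≈ 10.00 years, so 22 years is 2.20 doublings.
2^2.20 ≈ 4.59; 248 × 4.59 ≈ 1100.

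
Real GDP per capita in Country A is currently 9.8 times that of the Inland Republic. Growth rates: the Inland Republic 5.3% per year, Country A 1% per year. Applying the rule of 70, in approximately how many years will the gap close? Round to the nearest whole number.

about 54 years

the Inland Republic gains on Country A at 5.3% − 1% = 4.3 points a year.
At that relative rate the gap halves every 70/4.3 ≈ 16.28 years.
A 9.8 times gap takes log₂(9.8) ≈ 3.29 halvings to close: 3.29 × 16.28 ≈ 54 years.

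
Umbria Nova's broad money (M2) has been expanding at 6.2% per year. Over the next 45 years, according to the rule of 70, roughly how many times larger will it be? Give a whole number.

Doubling time ≈ 70/6.2 = 11.29 years.
45/11.29 ≈ 4 doublings, so about 2^4 = 16×.

≈ 16 times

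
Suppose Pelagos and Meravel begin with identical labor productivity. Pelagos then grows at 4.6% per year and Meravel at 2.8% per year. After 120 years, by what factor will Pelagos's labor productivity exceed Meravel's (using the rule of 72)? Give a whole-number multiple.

roughly 8 times

Pelagos pulls ahead at 1.8 pp per year, so the ratio doubles every 72/1.8 ≈ 40.00 years.
In 120 years that's 3.00 doublings: 2^3.00 ≈ 8.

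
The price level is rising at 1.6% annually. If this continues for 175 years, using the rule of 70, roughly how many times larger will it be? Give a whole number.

approximately 16 times

At 1.6% one doubling takes ≈ 43.75 years; 175 years is 4 of them, so ×16.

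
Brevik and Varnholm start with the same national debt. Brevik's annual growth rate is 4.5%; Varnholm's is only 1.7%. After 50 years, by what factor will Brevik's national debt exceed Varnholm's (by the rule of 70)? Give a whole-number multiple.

approximately 4 times

Brevik pulls ahead at 2.8 pp per year, so the ratio doubles every 70/2.8 ≈ 25.00 years.
In 50 years that's 2.00 doublings: 2^2.00 ≈ 4.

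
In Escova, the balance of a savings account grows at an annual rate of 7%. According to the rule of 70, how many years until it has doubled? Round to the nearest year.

about 10 years

70/7 ≈ 10.00, so it doubles roughly every 10 years.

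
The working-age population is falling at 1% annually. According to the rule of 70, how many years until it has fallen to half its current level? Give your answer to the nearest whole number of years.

Halving time ≈ 70 / 1 = 70.00 → 70 years.

about 70 years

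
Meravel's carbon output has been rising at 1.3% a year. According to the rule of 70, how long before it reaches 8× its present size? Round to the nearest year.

roughly 162 years

Doubling time ≈ 70/1.3 = 53.85 years.
Getting to 8× needs 3 doublings: 3 × 53.85 ≈ 162 years.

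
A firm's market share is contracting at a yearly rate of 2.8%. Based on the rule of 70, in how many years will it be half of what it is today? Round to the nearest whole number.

around 25 years

Falling at 2.8%, it halves about every 70/2.8 = 25.00 years.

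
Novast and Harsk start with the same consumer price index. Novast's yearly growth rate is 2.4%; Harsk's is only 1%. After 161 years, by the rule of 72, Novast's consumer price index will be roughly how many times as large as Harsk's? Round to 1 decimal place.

Only the 1.4-point difference matters.
72/1.4 ≈ 51.43 years per doubling of the ratio; 161 years gives 3.13 doublings, so ≈ 8.8×.

roughly 8.8 times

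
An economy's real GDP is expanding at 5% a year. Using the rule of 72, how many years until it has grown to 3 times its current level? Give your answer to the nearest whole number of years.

≈ 23 years

Doubling time ≈ 72/5 = 14.40 years.
Reaching 3× takes log₂(3) ≈ 1.58 doublings.
1.58 × 14.40 ≈ 23 years.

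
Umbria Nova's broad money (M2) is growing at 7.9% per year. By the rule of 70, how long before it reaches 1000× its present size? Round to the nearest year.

One doubling takes 70/7.9 = 8.86 years.
Reaching 1000× takes log₂(1000) ≈ 9.97 doublings.
9.97 × 8.86 ≈ 88 years.

≈ 88 years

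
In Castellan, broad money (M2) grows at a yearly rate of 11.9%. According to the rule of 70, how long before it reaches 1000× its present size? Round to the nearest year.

roughly 59 years

At 11.9% it doubles every 70/11.9 ≈ 5.88 years.
1000× is log₂ 1000 ≈ 9.97 doublings, so ≈ 9.97 × 5.88 = 59 years.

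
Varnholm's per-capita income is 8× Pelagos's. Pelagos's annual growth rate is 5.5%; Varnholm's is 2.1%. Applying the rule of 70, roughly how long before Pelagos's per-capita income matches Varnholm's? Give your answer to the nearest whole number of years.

about 62 years

What matters is the difference: 3.4 pp.
Rule of 70 on the gap: the ratio halves every 70/3.4 ≈ 20.59 years.
An 8× gap closes after 3 halvings: 3 × 20.59 ≈ 62 years.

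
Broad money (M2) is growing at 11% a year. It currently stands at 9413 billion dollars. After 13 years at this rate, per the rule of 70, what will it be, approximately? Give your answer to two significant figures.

roughly 39000 billion dollars

Doubling time ≈ 70/11 = 6.36 years.
13 years is 13/6.36 ≈ 2.04 doublings, a factor of 2^2.04 ≈ 4.11.
9413 × 4.11 ≈ 39000 billion dollars.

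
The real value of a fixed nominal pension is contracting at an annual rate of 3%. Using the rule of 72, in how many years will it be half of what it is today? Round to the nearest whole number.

Halving time ≈ 72 / 3 = 24.00 → 24 years.

roughly 24 years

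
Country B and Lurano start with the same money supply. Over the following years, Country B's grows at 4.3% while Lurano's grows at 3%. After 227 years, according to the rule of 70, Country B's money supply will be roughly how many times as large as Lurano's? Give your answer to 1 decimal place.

roughly 18.6 times

Rate gap = 4.3% − 3% = 1.3 points.
The ratio doubles every 70/1.3 ≈ 53.85 years.
227/53.85 ≈ 4.22 doublings → ratio ≈ 2^4.22 ≈ 18.6.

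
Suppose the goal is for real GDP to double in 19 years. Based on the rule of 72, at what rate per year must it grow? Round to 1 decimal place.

about 3.8%

72 / 19 ≈ 3.79, so about 3.8% per year.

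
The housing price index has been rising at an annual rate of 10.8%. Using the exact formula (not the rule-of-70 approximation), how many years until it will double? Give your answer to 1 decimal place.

t = ln(2) / ln(1 + 0.108) = 0.6931 / 0.102557 ≈ 6.76.

6.8 years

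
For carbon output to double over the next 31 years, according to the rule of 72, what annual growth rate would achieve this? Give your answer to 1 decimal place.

72 / 31 ≈ 2.32, so about 2.3% a year.

about 2.3%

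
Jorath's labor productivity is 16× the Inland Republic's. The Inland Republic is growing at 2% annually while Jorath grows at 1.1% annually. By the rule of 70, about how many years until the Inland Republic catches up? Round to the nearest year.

The growth-rate gap is 2% − 1.1% = 0.9 percentage points.
So the ratio between them halves every 70/0.9 ≈ 77.78 years.
A 16× gap closes after 4 halvings: 4 × 77.78 ≈ 311 years.

about 311 years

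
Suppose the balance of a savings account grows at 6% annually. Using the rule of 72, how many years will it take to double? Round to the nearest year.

≈ 12 years

At 6%, doubling takes about 72/6 = 12.00 years.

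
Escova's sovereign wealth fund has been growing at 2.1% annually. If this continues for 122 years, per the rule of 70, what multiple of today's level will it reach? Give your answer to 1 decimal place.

Doubles every ≈ 33.33 years (70/2.1).
122 years is 3.66 doublings; 2^3.66 ≈ 12.6×.

about 12.6 times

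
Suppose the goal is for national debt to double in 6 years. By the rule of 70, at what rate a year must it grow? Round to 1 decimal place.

70 / 6 ≈ 11.67, so about 11.7% a year.

approximately 11.7% a year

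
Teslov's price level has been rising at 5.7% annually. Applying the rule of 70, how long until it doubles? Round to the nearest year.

approximately 12 years

70/5.7 ≈ 12.28, so it doubles roughly every 12 years.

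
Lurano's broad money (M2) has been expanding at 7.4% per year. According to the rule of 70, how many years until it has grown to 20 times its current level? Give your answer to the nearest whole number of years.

approximately 41 years

One doubling takes 70/7.4 = 9.46 years.
20× is log₂ 20 ≈ 4.32 doublings, so ≈ 4.32 × 9.46 = 41 years.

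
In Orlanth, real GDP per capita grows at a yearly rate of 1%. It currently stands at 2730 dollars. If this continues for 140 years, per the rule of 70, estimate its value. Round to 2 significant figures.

Doubling time ≈ 70/1 = 70.00 years.
140 years is 140/70.00 ≈ 2.00 doublings, a factor of 2^2.00 ≈ 4.00.
2730 × 4.00 ≈ 11000 dollars.

approximately 11000 dollars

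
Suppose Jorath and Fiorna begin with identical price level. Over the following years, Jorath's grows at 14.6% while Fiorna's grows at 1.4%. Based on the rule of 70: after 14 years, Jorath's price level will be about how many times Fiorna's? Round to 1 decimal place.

about 6.2 times

Only the 13.2-point difference matters.
70/13.2 ≈ 5.30 years per doubling of the ratio; 14 years gives 2.64 doublings, so ≈ 6.2×.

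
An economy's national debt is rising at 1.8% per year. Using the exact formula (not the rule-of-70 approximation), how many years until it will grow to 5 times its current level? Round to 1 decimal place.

90.2 years

t = ln(5) / ln(1 + 0.018) = 1.6094 / 0.017840 ≈ 90.21.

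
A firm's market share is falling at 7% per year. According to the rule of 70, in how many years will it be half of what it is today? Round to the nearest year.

The rule works in reverse for decay: 70/7 ≈ 10.00 years to halve.

10 years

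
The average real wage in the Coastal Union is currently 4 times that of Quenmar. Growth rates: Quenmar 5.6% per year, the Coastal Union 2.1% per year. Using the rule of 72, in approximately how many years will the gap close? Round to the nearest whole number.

about 41 years

Quenmar gains on the Coastal Union at 5.6% − 2.1% = 3.5 points a year.
At that relative rate the gap halves every 72/3.5 ≈ 20.57 years.
A 4 times gap closes after 2 halvings: 2 × 20.57 ≈ 41 years.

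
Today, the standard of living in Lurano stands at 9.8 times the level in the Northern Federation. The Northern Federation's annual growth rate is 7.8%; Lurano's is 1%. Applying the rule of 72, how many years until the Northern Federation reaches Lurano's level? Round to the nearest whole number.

roughly 35 years

the Northern Federation gains on Lurano at 7.8% − 1% = 6.8 points a year.
At that relative rate the gap halves every 72/6.8 ≈ 10.59 years.
A 9.8 times gap takes log₂(9.8) ≈ 3.29 halvings to close: 3.29 × 10.59 ≈ 35 years.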